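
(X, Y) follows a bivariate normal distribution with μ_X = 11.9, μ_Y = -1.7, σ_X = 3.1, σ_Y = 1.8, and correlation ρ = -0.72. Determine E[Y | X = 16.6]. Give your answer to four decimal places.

E[Y | X=x] = μ_Y + ρ(σ_Y/σ_X)(x − μ_X) for jointly normal variables.
E[Y | X=16.6] = -1.7 + (-0.72)·(1.8/3.1)·(16.6 − (11.9)) = -1.7 + (-0.41806)·(4.7) = -3.6649.

-3.6649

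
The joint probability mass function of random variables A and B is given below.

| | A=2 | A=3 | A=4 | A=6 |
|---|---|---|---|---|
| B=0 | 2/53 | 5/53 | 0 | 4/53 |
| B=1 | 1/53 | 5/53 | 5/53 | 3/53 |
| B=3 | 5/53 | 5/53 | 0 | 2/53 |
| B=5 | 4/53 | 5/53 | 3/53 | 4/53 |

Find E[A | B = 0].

43/11

P(B = 0) = 11/53.
Σ A·P over the event = 2·(2/53) + 3·(5/53) + 6·(4/53) = 43/53.
E[A | B = 0] = (43/53) / (11/53) = 43/11.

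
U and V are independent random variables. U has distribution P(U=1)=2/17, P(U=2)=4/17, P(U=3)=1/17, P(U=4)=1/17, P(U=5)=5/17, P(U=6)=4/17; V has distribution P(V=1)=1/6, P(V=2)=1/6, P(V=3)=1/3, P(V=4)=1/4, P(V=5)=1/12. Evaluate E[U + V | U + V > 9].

214/21

P(U + V > 9) = 7/68.
Summing (U+V)·P(x,y) over outcomes with U + V > 9 gives 107/102.
E[U + V | U + V > 9] = (107/102) / (7/68) = 214/21.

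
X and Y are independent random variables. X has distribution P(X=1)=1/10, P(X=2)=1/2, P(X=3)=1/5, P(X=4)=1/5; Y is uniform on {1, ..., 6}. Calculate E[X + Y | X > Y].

P(X > Y) = 1/4.
Summing (X+Y)·P(x,y) over outcomes with X > Y gives 23/20.
E[X + Y | X > Y] = (23/20) / (1/4) = 23/5.

23/5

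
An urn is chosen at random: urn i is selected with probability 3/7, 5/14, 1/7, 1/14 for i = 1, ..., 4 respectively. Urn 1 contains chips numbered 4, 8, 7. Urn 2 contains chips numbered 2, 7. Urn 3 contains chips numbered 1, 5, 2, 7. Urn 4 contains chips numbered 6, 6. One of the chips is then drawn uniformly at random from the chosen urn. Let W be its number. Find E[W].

E[W | urn 1] = (4+8+7)/3 = 19/3.
E[W | urn 2] = (2+7)/2 = 9/2.
E[W | urn 3] = (1+5+2+7)/4 = 15/4.
E[W | urn 4] = (6+6)/2 = 6.
By the law of total expectation,
E[W] = (3/7)·(19/3) + (5/14)·(9/2) + (1/7)·(15/4) + (1/14)·(6) = 37/7.

37/7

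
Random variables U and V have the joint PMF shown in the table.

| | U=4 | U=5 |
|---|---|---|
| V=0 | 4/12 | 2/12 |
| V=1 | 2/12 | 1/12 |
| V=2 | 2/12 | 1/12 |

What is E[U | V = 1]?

13/3

P(V = 1) = 1/4.
Summing U·P(U=x,V=y) over the conditioning event gives 13/12.
E[U | V = 1] = (13/12) / (1/4) = 13/3.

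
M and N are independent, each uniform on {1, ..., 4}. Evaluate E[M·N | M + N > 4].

17/2

Outcomes with M + N > 4: (1,4), (2,3), (2,4), (3,2), (3,3), (3,4), (4,1), (4,2), (4,3), (4,4), each with probability 1/16.
E[M·N | M + N > 4] = (4 + 6 + 8 + 6 + 9 + 12 + 4 + 8 + 12 + 16) / 10 = 17/2.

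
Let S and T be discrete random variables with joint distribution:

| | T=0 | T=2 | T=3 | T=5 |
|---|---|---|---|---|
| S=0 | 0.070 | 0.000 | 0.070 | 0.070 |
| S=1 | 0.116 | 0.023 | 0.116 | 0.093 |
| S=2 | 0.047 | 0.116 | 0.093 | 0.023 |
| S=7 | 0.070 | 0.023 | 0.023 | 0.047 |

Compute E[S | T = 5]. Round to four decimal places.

2.0086

P(T = 5) = 0.233.
Σ S·P over the event = 0·(0.070) + 1·(0.093) + 2·(0.023) + 7·(0.047) = 0.468.
E[S | T = 5] = (0.468) / (0.233) = 2.0086.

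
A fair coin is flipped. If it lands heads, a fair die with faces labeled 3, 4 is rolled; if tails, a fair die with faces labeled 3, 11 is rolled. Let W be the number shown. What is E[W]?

E[W | heads] = (3+4)/2 = 7/2.
E[W | tails] = (3+11)/2 = 7.
E[W] = (1/2)·(7/2) + (1/2)·(7) = 21/4.

21/4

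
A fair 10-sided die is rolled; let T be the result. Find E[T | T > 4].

15/2

Given T > 4, T is equally likely to be any of {5, 6, 7, 8, 9, 10}.
E[T | T > 4] = (5 + 6 + 7 + 8 + 9 + 10) / 6 = 15/2.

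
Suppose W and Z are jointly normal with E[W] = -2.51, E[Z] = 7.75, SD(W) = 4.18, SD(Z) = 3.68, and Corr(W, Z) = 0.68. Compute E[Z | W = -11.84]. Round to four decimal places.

For a bivariate normal, E[Z | W=x] = μ_Z + ρ·(σ_Z/σ_W)·(x − μ_W).
E[Z | W=-11.84] = 7.75 + (0.68)·(3.68/4.18)·(-11.84 − (-2.51)) = 7.75 + (0.59866)·(-9.33) = 2.1645.

2.1645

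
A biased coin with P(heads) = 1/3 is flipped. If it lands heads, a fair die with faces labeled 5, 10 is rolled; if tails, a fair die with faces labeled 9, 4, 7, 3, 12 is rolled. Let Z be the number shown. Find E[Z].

43/6

E[Z | heads] = (5+10)/2 = 15/2.
E[Z | tails] = (9+4+7+3+12)/5 = 7.
By the law of total expectation,
E[Z] = (1/3)·(15/2) + (2/3)·(7) = 43/6.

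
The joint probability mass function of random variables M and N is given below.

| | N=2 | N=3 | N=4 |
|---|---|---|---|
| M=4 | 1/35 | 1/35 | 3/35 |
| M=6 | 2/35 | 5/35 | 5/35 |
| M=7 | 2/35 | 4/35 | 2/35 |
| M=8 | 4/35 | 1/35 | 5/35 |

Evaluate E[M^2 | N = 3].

P(N = 3) = 11/35.
Σ M^2·P over the event = 16·(1/35) + 36·(5/35) + 49·(4/35) + 64·(1/35) = 456/35.
E[M^2 | N = 3] = (456/35) / (11/35) = 456/11.

456/11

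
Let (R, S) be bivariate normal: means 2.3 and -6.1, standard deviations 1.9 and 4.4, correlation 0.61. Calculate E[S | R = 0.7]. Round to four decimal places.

E[S | R=x] = μ_S + ρ(σ_S/σ_R)(x − μ_R) for jointly normal variables.
E[S | R=0.7] = -6.1 + (0.61)·(4.4/1.9)·(0.7 − (2.3)) = -6.1 + (1.4126)·(-1.6) = -8.3602.

-8.3602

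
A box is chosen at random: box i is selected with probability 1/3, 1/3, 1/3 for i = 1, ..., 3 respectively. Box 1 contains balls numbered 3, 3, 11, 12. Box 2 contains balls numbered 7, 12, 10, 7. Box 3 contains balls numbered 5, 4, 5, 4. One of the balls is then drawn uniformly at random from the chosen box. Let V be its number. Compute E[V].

83/12

E[V | box 1] = (3+3+11+12)/4 = 29/4.
E[V | box 2] = (7+12+10+7)/4 = 9.
E[V | box 3] = (5+4+5+4)/4 = 9/2.
E[V] = (1/3)·(29/4) + (1/3)·(9) + (1/3)·(9/2) = 83/12.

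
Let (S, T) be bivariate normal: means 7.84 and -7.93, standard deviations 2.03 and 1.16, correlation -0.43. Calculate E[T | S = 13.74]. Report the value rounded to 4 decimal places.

The regression of T on S has slope ρ·σ_T/σ_S and passes through (μ_S, μ_T).
E[T | S=13.74] = -7.93 + (-0.43)·(1.16/2.03)·(13.74 − (7.84)) = -7.93 + (-0.24571)·(5.9) = -9.3797.

-9.3797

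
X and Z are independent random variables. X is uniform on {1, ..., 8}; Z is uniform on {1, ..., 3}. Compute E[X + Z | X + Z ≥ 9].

Outcomes with X + Z ≥ 9: (6,3), (7,2), (7,3), (8,1), (8,2), (8,3), each with probability 1/24.
E[X + Z | X + Z ≥ 9] = (9 + 9 + 10 + 9 + 10 + 11) / 6 = 29/3.

29/3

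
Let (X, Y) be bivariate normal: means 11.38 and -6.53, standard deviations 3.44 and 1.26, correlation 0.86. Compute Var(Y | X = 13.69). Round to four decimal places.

0.4134

The conditional variance in a bivariate normal is σ_Y²(1 − ρ²), independent of x.
Var(Y | X=13.69) = (1.26)²·(1 − (0.86)²) = 1.5876·0.2604 = 0.4134.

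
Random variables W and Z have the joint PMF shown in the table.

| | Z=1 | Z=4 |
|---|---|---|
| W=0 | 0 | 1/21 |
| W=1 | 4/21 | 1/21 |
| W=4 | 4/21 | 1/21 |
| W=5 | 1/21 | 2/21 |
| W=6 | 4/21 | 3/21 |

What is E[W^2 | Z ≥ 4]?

P(Z ≥ 4) = 8/21.
Σ W^2·P over the event = 0·(1/21) + 1·(1/21) + 16·(1/21) + 25·(2/21) + 36·(3/21) = 25/3.
E[W^2 | Z ≥ 4] = (25/3) / (8/21) = 175/8.

175/8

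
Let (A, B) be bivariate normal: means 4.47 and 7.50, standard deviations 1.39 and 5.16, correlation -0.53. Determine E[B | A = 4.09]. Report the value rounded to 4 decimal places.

E[B | A=x] = μ_B + ρ(σ_B/σ_A)(x − μ_A) for jointly normal variables.
E[B | A=4.09] = 7.50 + (-0.53)·(5.16/1.39)·(4.09 − (4.47)) = 7.50 + (-1.96748)·(-0.38) = 8.2476.

8.2476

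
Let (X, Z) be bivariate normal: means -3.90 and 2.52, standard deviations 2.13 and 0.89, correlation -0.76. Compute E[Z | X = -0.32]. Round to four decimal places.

1.3831

The regression of Z on X has slope ρ·σ_Z/σ_X and passes through (μ_X, μ_Z).
E[Z | X=-0.32] = 2.52 + (-0.76)·(0.89/2.13)·(-0.32 − (-3.90)) = 2.52 + (-0.31756)·(3.58) = 1.3831.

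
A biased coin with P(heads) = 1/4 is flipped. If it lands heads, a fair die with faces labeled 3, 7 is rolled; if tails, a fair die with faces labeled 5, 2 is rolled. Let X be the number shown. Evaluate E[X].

E[X | heads] = (3+7)/2 = 5.
E[X | tails] = (5+2)/2 = 7/2.
E[X] = (1/4)·(5) + (3/4)·(7/2) = 31/8.

31/8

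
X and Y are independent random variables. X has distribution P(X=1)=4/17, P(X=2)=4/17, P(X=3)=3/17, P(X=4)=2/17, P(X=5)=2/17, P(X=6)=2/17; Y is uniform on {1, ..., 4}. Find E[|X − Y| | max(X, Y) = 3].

P(max(X, Y) = 3) = 1/4.
Summing |X−Y|·P(x,y) over outcomes with max(X, Y) = 3 gives 21/68.
E[|X − Y| | max(X, Y) = 3] = (21/68) / (1/4) = 21/17.

21/17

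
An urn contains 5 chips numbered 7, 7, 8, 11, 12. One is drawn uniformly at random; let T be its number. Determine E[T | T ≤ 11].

33/4

P(T ≤ 11) = 4/5.
Σ over the event: 7·2/5 + 8·1/5 + 11·1/5 = 33/5.
E[T | T ≤ 11] = (33/5) / (4/5) = 33/4.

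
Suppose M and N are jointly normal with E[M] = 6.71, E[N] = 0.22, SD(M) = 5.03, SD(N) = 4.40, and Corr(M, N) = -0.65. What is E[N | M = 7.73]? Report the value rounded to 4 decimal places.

-0.3600

E[N | M=x] = μ_N + ρ(σ_N/σ_M)(x − μ_M) for jointly normal variables.
E[N | M=7.73] = 0.22 + (-0.65)·(4.40/5.03)·(7.73 − (6.71)) = 0.22 + (-0.56859)·(1.02) = -0.3600.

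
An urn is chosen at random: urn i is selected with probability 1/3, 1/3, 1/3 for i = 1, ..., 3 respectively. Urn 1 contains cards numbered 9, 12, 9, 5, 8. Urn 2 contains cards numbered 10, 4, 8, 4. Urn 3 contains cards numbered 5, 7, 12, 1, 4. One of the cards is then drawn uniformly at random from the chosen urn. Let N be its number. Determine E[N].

E[N | urn 1] = (9+12+9+5+8)/5 = 43/5.
E[N | urn 2] = (10+4+8+4)/4 = 13/2.
E[N | urn 3] = (5+7+12+1+4)/5 = 29/5.
E[N] = (1/3)·(43/5) + (1/3)·(13/2) + (1/3)·(29/5) = 209/30.

209/30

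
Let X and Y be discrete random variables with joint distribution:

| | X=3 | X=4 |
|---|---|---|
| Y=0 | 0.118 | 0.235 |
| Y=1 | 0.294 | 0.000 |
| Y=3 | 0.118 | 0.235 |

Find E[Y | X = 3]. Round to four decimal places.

1.2226

P(X = 3) = 0.530.
Σ Y·P over the event = 0·(0.118) + 1·(0.294) + 3·(0.118) = 0.648.
E[Y | X = 3] = (0.648) / (0.530) = 1.2226.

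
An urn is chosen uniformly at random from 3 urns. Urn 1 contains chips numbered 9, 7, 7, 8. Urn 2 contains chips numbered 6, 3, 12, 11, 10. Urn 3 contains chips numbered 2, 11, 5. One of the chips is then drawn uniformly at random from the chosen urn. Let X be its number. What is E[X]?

443/60

E[X | urn 1] = (9+7+7+8)/4 = 31/4.
E[X | urn 2] = (6+3+12+11+10)/5 = 42/5.
E[X | urn 3] = (2+11+5)/3 = 6.
E[X] = (1/3)·(31/4) + (1/3)·(42/5) + (1/3)·(6) = 443/60.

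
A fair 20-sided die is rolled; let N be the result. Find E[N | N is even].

11

Given N is even, N is equally likely to be any of {2, 4, 6, 8, 10, 12, 14, 16, 18, 20}.
E[N | N is even] = (2 + 4 + 6 + 8 + 10 + 12 + 14 + 16 + 18 + 20) / 10 = 11.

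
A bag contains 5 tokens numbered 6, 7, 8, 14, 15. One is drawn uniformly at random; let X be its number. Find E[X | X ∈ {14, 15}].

P(X ∈ {14, 15}) = 2/5.
Σ over the event: 14·1/5 + 15·1/5 = 29/5.
E[X | X ∈ {14, 15}] = (29/5) / (2/5) = 29/2.

29/2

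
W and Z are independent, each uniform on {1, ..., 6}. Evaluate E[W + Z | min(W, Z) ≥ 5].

11

Outcomes with min(W, Z) ≥ 5: (5,5), (5,6), (6,5), (6,6), each with probability 1/36.
E[W + Z | min(W, Z) ≥ 5] = (10 + 11 + 11 + 12) / 4 = 11.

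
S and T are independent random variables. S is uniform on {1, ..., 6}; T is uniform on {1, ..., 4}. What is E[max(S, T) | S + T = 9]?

11/2

Outcomes with S + T = 9: (5,4), (6,3), each with probability 1/24.
E[max(S, T) | S + T = 9] = (5 + 6) / 2 = 11/2.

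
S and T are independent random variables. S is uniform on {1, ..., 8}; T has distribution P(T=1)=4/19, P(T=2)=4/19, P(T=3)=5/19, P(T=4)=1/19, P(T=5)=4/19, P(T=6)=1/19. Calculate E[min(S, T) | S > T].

P(S > T) = 5/8.
Summing min(S,T)·P(x,y) over outcomes with S > T gives 239/152.
E[min(S, T) | S > T] = (239/152) / (5/8) = 239/95.

239/95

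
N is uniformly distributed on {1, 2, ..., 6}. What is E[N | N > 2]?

Given N > 2, N is equally likely to be any of {3, 4, 5, 6}.
E[N | N > 2] = (3 + 4 + 5 + 6) / 4 = 9/2.

9/2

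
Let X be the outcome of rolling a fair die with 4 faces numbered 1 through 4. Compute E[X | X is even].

3

Given X is even, X is equally likely to be any of {2, 4}.
E[X | X is even] = (2 + 4) / 2 = 3.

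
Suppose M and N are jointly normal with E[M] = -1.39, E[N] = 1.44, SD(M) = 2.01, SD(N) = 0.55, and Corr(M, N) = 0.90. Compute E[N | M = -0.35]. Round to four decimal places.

The regression of N on M has slope ρ·σ_N/σ_M and passes through (μ_M, μ_N).
E[N | M=-0.35] = 1.44 + (0.90)·(0.55/2.01)·(-0.35 − (-1.39)) = 1.44 + (0.24627)·(1.04) = 1.6961.

1.6961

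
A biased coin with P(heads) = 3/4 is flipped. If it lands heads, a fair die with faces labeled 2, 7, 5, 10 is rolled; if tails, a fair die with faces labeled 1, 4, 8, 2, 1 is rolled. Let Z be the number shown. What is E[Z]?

E[Z | heads] = (2+7+5+10)/4 = 6.
E[Z | tails] = (1+4+8+2+1)/5 = 16/5.
E[Z] = (3/4)·(6) + (1/4)·(16/5) = 53/10.

53/10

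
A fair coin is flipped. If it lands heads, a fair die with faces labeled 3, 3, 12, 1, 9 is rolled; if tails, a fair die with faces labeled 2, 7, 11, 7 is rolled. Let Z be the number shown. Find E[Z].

E[Z | heads] = (3+3+12+1+9)/5 = 28/5.
E[Z | tails] = (2+7+11+7)/4 = 27/4.
By the law of total expectation,
E[Z] = (1/2)·(28/5) + (1/2)·(27/4) = 247/40.

247/40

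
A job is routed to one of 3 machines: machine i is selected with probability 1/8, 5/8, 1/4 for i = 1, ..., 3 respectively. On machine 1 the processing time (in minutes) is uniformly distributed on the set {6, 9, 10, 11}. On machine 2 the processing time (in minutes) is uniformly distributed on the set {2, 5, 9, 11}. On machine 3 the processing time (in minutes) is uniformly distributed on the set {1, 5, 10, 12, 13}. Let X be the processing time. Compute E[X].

1183/160

E[X | machine 1] = (6+9+10+11)/4 = 9.
E[X | machine 2] = (2+5+9+11)/4 = 27/4.
E[X | machine 3] = (1+5+10+12+13)/5 = 41/5.
E[X] = (1/8)·(9) + (5/8)·(27/4) + (1/4)·(41/5) = 1183/160.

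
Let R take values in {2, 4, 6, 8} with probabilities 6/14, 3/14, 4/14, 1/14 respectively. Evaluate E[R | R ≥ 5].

32/5

P(R ≥ 5) = 5/14.
Σ over the event: 6·2/7 + 8·1/14 = 16/7.
E[R | R ≥ 5] = (16/7) / (5/14) = 32/5.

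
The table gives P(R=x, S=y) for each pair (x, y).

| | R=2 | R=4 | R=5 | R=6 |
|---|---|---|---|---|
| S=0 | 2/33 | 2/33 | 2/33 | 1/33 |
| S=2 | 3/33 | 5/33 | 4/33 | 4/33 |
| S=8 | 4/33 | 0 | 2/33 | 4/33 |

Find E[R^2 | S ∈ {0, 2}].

462/23

P(S ∈ {0, 2}) = 23/33.
Σ R^2·P over the event = 4·(2/33) + 4·(3/33) + 16·(2/33) + 16·(5/33) + 25·(2/33) + 25·(4/33) + 36·(1/33) + 36·(4/33) = 14.
E[R^2 | S ∈ {0, 2}] = (14) / (23/33) = 462/23.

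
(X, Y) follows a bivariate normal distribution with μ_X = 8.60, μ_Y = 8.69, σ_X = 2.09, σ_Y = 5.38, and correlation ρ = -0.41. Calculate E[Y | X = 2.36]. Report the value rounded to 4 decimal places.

15.2757

E[Y | X=x] = μ_Y + ρ(σ_Y/σ_X)(x − μ_X) for jointly normal variables.
E[Y | X=2.36] = 8.69 + (-0.41)·(5.38/2.09)·(2.36 − (8.60)) = 8.69 + (-1.0554)·(-6.24) = 15.2757.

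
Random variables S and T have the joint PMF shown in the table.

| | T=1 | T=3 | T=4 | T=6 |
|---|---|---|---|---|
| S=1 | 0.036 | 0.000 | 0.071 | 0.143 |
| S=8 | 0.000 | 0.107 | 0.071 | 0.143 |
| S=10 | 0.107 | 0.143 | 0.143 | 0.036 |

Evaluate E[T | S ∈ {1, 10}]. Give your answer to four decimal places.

P(S ∈ {1, 10}) = 0.679.
Summing T·P(S=x,T=y) over the conditioning event gives 2.502.
E[T | S ∈ {1, 10}] = (2.502) / (0.679) = 3.6848.

3.6848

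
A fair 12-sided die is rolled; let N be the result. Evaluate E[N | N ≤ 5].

Given N ≤ 5, N is equally likely to be any of {1, 2, 3, 4, 5}.
E[N | N ≤ 5] = (1 + 2 + 3 + 4 + 5) / 5 = 3.

3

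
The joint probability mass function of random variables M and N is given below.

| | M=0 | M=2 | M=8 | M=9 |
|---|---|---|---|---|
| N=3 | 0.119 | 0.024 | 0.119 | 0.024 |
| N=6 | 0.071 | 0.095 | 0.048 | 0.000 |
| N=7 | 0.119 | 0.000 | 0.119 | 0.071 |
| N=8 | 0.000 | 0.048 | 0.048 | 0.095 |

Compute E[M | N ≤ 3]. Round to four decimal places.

4.2517

P(N ≤ 3) = 0.286.
Σ M·P over the event = 0·(0.119) + 2·(0.024) + 8·(0.119) + 9·(0.024) = 1.216.
E[M | N ≤ 3] = (1.216) / (0.286) = 4.2517.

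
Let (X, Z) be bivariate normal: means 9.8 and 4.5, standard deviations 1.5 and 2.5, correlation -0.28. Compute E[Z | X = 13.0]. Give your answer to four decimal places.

3.0067

E[Z | X=x] = μ_Z + ρ(σ_Z/σ_X)(x − μ_X) for jointly normal variables.
E[Z | X=13.0] = 4.5 + (-0.28)·(2.5/1.5)·(13.0 − (9.8)) = 4.5 + (-0.46667)·(3.2) = 3.0067.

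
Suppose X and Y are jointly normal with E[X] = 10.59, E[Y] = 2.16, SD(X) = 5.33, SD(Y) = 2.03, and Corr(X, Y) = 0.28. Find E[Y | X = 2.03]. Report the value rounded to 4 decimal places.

1.2471

For a bivariate normal, E[Y | X=x] = μ_Y + ρ·(σ_Y/σ_X)·(x − μ_X).
E[Y | X=2.03] = 2.16 + (0.28)·(2.03/5.33)·(2.03 − (10.59)) = 2.16 + (0.106642)·(-8.56) = 1.2471.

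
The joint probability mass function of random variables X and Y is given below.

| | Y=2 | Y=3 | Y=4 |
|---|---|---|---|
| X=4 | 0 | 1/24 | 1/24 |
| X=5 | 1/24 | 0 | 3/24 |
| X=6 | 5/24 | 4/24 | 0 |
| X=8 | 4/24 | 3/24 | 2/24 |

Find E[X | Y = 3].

13/2

P(Y = 3) = 1/3.
Σ X·P over the event = 4·(1/24) + 6·(4/24) + 8·(3/24) = 13/6.
E[X | Y = 3] = (13/6) / (1/3) = 13/2.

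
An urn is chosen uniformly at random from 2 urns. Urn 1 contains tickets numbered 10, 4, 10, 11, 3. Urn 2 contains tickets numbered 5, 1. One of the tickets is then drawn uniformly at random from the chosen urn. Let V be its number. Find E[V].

E[V | urn 1] = (10+4+10+11+3)/5 = 38/5.
E[V | urn 2] = (5+1)/2 = 3.
E[V] = (1/2)·(38/5) + (1/2)·(3) = 53/10.

53/10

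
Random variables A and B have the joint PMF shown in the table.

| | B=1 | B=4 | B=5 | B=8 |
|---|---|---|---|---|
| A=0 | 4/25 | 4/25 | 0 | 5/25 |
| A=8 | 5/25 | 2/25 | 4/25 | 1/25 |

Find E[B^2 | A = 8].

P(A = 8) = 12/25.
Σ B^2·P over the event = 1·(5/25) + 16·(2/25) + 25·(4/25) + 64·(1/25) = 201/25.
E[B^2 | A = 8] = (201/25) / (12/25) = 67/4.

67/4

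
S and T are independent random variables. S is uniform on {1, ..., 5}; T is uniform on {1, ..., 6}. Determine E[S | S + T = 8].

7/2

Outcomes with S + T = 8: (2,6), (3,5), (4,4), (5,3), each with probability 1/30.
E[S | S + T = 8] = (2 + 3 + 4 + 5) / 4 = 7/2.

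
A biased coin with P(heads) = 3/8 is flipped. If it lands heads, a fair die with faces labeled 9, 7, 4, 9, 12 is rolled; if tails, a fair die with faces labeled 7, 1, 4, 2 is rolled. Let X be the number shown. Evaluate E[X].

421/80

E[X | heads] = (9+7+4+9+12)/5 = 41/5.
E[X | tails] = (7+1+4+2)/4 = 7/2.
E[X] = (3/8)·(41/5) + (5/8)·(7/2) = 421/80.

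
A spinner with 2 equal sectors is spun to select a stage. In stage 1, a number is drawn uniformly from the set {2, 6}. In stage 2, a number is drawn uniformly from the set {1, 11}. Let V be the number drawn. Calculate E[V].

5

E[V | stage 1] = (2+6)/2 = 4.
E[V | stage 2] = (1+11)/2 = 6.
E[V] = (1/2)·(4) + (1/2)·(6) = 5.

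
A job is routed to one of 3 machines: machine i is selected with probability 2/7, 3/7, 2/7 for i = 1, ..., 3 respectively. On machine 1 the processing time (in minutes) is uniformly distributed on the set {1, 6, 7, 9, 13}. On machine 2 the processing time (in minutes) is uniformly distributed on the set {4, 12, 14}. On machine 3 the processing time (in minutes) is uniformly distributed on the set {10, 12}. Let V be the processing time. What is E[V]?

E[V | machine 1] = (1+6+7+9+13)/5 = 36/5.
E[V | machine 2] = (4+12+14)/3 = 10.
E[V | machine 3] = (10+12)/2 = 11.
E[V] = (2/7)·(36/5) + (3/7)·(10) + (2/7)·(11) = 332/35.

332/35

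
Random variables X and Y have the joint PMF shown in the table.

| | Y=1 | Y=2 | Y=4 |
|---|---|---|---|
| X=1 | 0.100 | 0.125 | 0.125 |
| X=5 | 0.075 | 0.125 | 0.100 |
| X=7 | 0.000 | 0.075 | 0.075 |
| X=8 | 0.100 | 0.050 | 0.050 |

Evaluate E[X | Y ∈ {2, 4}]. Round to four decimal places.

4.4483

P(Y ∈ {2, 4}) = 0.725.
Σ X·P over the event = 1·(0.125) + 1·(0.125) + 5·(0.125) + 5·(0.100) + 7·(0.075) + 7·(0.075) + 8·(0.050) + 8·(0.050) = 3.225.
E[X | Y ∈ {2, 4}] = (3.225) / (0.725) = 4.4483.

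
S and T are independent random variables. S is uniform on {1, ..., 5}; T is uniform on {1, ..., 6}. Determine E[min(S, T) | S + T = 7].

11/5

Outcomes with S + T = 7: (1,6), (2,5), (3,4), (4,3), (5,2), each with probability 1/30.
E[min(S, T) | S + T = 7] = (1 + 2 + 3 + 3 + 2) / 5 = 11/5.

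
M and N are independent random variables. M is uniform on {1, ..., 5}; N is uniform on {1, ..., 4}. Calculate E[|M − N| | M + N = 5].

2

P(M + N = 5) = 1/5.
Summing |M−N|·P(x,y) over outcomes with M + N = 5 gives 2/5.
E[|M − N| | M + N = 5] = (2/5) / (1/5) = 2.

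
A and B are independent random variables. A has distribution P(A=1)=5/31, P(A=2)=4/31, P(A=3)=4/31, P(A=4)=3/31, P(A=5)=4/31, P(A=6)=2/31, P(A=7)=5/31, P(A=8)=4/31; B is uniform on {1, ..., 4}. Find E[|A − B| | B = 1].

105/31

P(B = 1) = 1/4.
Summing |A−B|·P(x,y) over outcomes with B = 1 gives 105/124.
E[|A − B| | B = 1] = (105/124) / (1/4) = 105/31.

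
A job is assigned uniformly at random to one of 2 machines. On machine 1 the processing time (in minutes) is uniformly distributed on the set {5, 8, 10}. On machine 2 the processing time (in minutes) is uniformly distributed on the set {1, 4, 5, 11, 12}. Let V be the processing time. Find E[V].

107/15

E[V | machine 1] = (5+8+10)/3 = 23/3.
E[V | machine 2] = (1+4+5+11+12)/5 = 33/5.
By the law of total expectation,
E[V] = (1/2)·(23/3) + (1/2)·(33/5) = 107/15.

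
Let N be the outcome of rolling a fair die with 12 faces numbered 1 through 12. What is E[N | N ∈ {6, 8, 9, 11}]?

P(N ∈ {6, 8, 9, 11}) = 1/3.
Σ over the event: 6·1/12 + 8·1/12 + 9·1/12 + 11·1/12 = 17/6.
E[N | N ∈ {6, 8, 9, 11}] = (17/6) / (1/3) = 17/2.

17/2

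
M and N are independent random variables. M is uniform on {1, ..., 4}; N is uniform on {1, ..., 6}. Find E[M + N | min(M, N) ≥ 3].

Outcomes with min(M, N) ≥ 3: (3,3), (3,4), (3,5), (3,6), (4,3), (4,4), (4,5), (4,6), each with probability 1/24.
E[M + N | min(M, N) ≥ 3] = (6 + 7 + 8 + 9 + 7 + 8 + 9 + 10) / 8 = 8.

8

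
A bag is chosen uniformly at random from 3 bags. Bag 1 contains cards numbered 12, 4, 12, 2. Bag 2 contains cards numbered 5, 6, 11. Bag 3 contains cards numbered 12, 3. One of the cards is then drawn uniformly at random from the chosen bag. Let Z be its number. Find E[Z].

67/9

E[Z | bag 1] = (12+4+12+2)/4 = 15/2.
E[Z | bag 2] = (5+6+11)/3 = 22/3.
E[Z | bag 3] = (12+3)/2 = 15/2.
E[Z] = (1/3)·(15/2) + (1/3)·(22/3) + (1/3)·(15/2) = 67/9.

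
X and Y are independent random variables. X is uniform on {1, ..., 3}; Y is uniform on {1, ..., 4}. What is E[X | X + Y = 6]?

Outcomes with X + Y = 6: (2,4), (3,3), each with probability 1/12.
E[X | X + Y = 6] = (2 + 3) / 2 = 5/2.

5/2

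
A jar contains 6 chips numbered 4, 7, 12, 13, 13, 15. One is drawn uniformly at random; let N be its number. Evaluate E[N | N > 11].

P(N > 11) = 2/3.
Σ over the event: 12·1/6 + 13·1/3 + 15·1/6 = 53/6.
E[N | N > 11] = (53/6) / (2/3) = 53/4.

53/4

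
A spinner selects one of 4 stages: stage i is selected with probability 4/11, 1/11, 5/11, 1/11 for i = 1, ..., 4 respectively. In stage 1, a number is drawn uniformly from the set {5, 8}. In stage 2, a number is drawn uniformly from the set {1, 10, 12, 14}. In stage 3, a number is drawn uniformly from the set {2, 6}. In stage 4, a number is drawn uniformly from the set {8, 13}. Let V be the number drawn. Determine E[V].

263/44

E[V | stage 1] = (5+8)/2 = 13/2.
E[V | stage 2] = (1+10+12+14)/4 = 37/4.
E[V | stage 3] = (2+6)/2 = 4.
E[V | stage 4] = (8+13)/2 = 21/2.
E[V] = (4/11)·(13/2) + (1/11)·(37/4) + (5/11)·(4) + (1/11)·(21/2) = 263/44.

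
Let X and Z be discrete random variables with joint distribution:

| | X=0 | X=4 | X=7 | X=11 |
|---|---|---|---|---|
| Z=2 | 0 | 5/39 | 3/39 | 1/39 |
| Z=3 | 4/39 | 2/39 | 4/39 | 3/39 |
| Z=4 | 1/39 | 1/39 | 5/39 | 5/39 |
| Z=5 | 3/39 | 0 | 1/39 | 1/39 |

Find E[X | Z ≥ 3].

181/30

P(Z ≥ 3) = 10/13.
Summing X·P(X=x,Z=y) over the conditioning event gives 181/39.
E[X | Z ≥ 3] = (181/39) / (10/13) = 181/30.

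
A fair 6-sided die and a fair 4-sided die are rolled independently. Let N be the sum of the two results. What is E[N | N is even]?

P(N is even) = 1/2.
Σ over the event: 2·1/24 + 4·1/8 + 6·1/6 + 8·1/8 + 10·1/24 = 3.
E[N | N is even] = (3) / (1/2) = 6.

6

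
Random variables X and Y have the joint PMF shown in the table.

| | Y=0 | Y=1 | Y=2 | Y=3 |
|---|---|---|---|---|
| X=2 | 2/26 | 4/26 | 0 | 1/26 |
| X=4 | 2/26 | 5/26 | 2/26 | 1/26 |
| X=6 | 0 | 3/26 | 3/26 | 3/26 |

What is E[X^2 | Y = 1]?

P(Y = 1) = 6/13.
Σ X^2·P over the event = 4·(4/26) + 16·(5/26) + 36·(3/26) = 102/13.
E[X^2 | Y = 1] = (102/13) / (6/13) = 17.

17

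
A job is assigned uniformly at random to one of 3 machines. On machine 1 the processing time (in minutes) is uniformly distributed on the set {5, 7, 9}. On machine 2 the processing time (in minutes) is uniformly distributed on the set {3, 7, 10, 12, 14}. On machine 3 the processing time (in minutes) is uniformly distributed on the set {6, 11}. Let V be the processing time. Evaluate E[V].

E[V | machine 1] = (5+7+9)/3 = 7.
E[V | machine 2] = (3+7+10+12+14)/5 = 46/5.
E[V | machine 3] = (6+11)/2 = 17/2.
By the law of total expectation,
E[V] = (1/3)·(7) + (1/3)·(46/5) + (1/3)·(17/2) = 247/30.

247/30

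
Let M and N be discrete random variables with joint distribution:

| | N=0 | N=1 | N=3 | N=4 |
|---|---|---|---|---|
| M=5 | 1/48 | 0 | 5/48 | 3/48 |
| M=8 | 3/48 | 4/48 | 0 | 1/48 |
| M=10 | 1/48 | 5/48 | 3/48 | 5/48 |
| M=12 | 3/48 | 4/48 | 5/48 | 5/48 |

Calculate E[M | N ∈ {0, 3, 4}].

P(N ∈ {0, 3, 4}) = 35/48.
Summing M·P(M=x,N=y) over the conditioning event gives 323/48.
E[M | N ∈ {0, 3, 4}] = (323/48) / (35/48) = 323/35.

323/35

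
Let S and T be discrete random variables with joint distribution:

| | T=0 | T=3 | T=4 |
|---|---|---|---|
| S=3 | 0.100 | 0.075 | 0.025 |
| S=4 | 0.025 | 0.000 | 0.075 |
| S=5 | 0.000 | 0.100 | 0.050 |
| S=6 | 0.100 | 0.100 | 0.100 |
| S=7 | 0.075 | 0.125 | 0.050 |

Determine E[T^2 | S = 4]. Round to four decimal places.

12.0000

P(S = 4) = 0.100.
Σ T^2·P over the event = 0·(0.025) + 16·(0.075) = 1.200.
E[T^2 | S = 4] = (1.200) / (0.100) = 12.0000.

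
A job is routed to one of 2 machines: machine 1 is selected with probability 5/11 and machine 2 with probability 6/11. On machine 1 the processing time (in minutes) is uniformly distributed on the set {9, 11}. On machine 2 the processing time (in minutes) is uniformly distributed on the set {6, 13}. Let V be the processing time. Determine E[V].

E[V | machine 1] = (9+11)/2 = 10.
E[V | machine 2] = (6+13)/2 = 19/2.
By the law of total expectation,
E[V] = (5/11)·(10) + (6/11)·(19/2) = 107/11.

107/11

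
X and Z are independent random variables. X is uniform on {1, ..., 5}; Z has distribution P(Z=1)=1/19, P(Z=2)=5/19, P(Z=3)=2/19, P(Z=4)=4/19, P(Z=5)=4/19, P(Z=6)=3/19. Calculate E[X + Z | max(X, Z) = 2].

38/11

P(max(X, Z) = 2) = 11/95.
Summing (X+Z)·P(x,y) over outcomes with max(X, Z) = 2 gives 2/5.
E[X + Z | max(X, Z) = 2] = (2/5) / (11/95) = 38/11.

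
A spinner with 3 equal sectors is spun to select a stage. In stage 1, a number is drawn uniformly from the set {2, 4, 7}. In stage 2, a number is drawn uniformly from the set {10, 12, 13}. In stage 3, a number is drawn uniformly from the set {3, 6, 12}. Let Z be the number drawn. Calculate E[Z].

E[Z | stage 1] = (2+4+7)/3 = 13/3.
E[Z | stage 2] = (10+12+13)/3 = 35/3.
E[Z | stage 3] = (3+6+12)/3 = 7.
By the law of total expectation,
E[Z] = (1/3)·(13/3) + (1/3)·(35/3) + (1/3)·(7) = 23/3.

23/3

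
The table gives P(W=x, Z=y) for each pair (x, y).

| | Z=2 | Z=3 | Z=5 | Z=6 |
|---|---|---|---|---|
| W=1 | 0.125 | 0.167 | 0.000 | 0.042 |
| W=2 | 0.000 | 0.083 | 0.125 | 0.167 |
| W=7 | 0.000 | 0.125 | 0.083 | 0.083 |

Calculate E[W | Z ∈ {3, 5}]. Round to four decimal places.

3.4974

P(Z ∈ {3, 5}) = 0.583.
Σ W·P over the event = 1·(0.167) + 2·(0.083) + 2·(0.125) + 7·(0.125) + 7·(0.083) = 2.039.
E[W | Z ∈ {3, 5}] = (2.039) / (0.583) = 3.4974.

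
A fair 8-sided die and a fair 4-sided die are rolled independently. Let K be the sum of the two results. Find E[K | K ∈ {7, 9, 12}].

P(K ∈ {7, 9, 12}) = 9/32.
Σ over the event: 7·1/8 + 9·1/8 + 12·1/32 = 19/8.
E[K | K ∈ {7, 9, 12}] = (19/8) / (9/32) = 76/9.

76/9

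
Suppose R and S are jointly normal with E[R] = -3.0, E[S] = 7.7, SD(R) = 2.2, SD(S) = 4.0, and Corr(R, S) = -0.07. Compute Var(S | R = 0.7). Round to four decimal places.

Var(S | R=x) = (1 − ρ²)·σ_S².
Var(S | R=0.7) = (4.0)²·(1 − (-0.07)²) = 16·0.9951 = 15.9216.

15.9216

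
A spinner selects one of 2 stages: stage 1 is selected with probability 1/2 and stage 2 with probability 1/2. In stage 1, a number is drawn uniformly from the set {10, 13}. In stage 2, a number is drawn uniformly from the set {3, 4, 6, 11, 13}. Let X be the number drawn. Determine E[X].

E[X | stage 1] = (10+13)/2 = 23/2.
E[X | stage 2] = (3+4+6+11+13)/5 = 37/5.
By the law of total expectation,
E[X] = (1/2)·(23/2) + (1/2)·(37/5) = 189/20.

189/20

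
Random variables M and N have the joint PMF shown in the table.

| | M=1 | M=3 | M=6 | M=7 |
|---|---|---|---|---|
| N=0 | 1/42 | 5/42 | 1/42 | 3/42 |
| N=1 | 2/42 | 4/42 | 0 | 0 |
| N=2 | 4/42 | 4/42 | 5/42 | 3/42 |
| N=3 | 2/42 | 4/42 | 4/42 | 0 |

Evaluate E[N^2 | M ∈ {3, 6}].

112/27

P(M ∈ {3, 6}) = 9/14.
Σ N^2·P over the event = 0·(5/42) + 1·(4/42) + 4·(4/42) + 9·(4/42) + 0·(1/42) + 4·(5/42) + 9·(4/42) = 8/3.
E[N^2 | M ∈ {3, 6}] = (8/3) / (9/14) = 112/27.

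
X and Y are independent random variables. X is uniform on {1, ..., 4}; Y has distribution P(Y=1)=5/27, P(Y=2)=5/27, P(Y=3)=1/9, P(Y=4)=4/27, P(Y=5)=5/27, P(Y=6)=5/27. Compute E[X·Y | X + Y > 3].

P(X + Y > 3) = 31/36.
Summing XY·P(x,y) over outcomes with X + Y > 3 gives 925/108.
E[X·Y | X + Y > 3] = (925/108) / (31/36) = 925/93.

925/93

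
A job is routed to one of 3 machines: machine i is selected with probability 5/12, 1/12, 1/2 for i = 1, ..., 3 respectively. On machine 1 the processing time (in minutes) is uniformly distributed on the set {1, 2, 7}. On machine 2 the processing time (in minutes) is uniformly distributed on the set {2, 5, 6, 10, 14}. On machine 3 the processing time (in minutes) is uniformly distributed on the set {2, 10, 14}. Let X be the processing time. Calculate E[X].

1141/180

E[X | machine 1] = (1+2+7)/3 = 10/3.
E[X | machine 2] = (2+5+6+10+14)/5 = 37/5.
E[X | machine 3] = (2+10+14)/3 = 26/3.
By the law of total expectation,
E[X] = (5/12)·(10/3) + (1/12)·(37/5) + (1/2)·(26/3) = 1141/180.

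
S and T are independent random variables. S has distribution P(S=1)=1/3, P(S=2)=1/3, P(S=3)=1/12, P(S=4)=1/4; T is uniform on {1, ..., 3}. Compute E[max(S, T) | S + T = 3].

P(S + T = 3) = 2/9.
Summing max(S,T)·P(x,y) over outcomes with S + T = 3 gives 4/9.
E[max(S, T) | S + T = 3] = (4/9) / (2/9) = 2.

2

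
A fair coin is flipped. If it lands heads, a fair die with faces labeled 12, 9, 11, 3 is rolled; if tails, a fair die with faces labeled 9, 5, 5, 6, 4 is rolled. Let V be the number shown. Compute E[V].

291/40

E[V | heads] = (12+9+11+3)/4 = 35/4.
E[V | tails] = (9+5+5+6+4)/5 = 29/5.
E[V] = (1/2)·(35/4) + (1/2)·(29/5) = 291/40.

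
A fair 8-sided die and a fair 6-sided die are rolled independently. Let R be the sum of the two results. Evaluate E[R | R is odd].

8

P(R is odd) = 1/2.
Σ over the event: 3·1/24 + 5·1/12 + 7·1/8 + 9·1/8 + 11·1/12 + 13·1/24 = 4.
E[R | R is odd] = (4) / (1/2) = 8.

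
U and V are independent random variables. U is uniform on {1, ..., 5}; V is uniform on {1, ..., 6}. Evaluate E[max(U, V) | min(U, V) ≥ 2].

P(min(U, V) ≥ 2) = 2/3.
Summing max(U,V)·P(x,y) over outcomes with min(U, V) ≥ 2 gives 3.
E[max(U, V) | min(U, V) ≥ 2] = (3) / (2/3) = 9/2.

9/2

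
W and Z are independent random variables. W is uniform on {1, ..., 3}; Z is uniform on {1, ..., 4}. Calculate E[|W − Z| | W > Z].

4/3

Outcomes with W > Z: (2,1), (3,1), (3,2), each with probability 1/12.
E[|W − Z| | W > Z] = (1 + 2 + 1) / 3 = 4/3.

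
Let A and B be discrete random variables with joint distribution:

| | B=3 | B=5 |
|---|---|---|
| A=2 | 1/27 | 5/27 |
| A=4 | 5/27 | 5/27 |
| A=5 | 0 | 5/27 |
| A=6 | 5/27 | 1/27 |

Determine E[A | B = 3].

P(B = 3) = 11/27.
Σ A·P over the event = 2·(1/27) + 4·(5/27) + 6·(5/27) = 52/27.
E[A | B = 3] = (52/27) / (11/27) = 52/11.

52/11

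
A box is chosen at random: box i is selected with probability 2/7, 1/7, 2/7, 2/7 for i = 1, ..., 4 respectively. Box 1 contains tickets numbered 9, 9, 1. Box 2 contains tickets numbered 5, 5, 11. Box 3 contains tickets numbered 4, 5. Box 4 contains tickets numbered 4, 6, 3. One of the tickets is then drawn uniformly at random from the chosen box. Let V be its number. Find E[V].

16/3

E[V | box 1] = (9+9+1)/3 = 19/3.
E[V | box 2] = (5+5+11)/3 = 7.
E[V | box 3] = (4+5)/2 = 9/2.
E[V | box 4] = (4+6+3)/3 = 13/3.
E[V] = (2/7)·(19/3) + (1/7)·(7) + (2/7)·(9/2) + (2/7)·(13/3) = 16/3.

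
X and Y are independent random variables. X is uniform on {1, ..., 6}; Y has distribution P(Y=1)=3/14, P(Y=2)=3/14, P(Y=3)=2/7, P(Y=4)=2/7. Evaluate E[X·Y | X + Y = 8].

160/11

P(X + Y = 8) = 11/84.
Summing XY·P(x,y) over outcomes with X + Y = 8 gives 40/21.
E[X·Y | X + Y = 8] = (40/21) / (11/84) = 160/11.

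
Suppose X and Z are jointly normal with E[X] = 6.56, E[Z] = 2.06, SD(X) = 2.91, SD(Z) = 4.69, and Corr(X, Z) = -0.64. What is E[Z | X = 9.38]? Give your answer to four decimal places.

-0.8488

E[Z | X=x] = μ_Z + ρ(σ_Z/σ_X)(x − μ_X) for jointly normal variables.
E[Z | X=9.38] = 2.06 + (-0.64)·(4.69/2.91)·(9.38 − (6.56)) = 2.06 + (-1.0315)·(2.82) = -0.8488.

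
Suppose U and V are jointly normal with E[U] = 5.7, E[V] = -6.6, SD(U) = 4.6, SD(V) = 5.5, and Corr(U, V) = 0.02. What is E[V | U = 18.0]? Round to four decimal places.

-6.3059

For a bivariate normal, E[V | U=x] = μ_V + ρ·(σ_V/σ_U)·(x − μ_U).
E[V | U=18.0] = -6.6 + (0.02)·(5.5/4.6)·(18.0 − (5.7)) = -6.6 + (0.023913)·(12.3) = -6.3059.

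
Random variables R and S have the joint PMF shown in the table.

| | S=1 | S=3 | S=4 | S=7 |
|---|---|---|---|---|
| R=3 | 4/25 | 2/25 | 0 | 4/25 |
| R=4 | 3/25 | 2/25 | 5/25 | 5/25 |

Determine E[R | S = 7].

P(S = 7) = 9/25.
Summing R·P(R=x,S=y) over the conditioning event gives 32/25.
E[R | S = 7] = (32/25) / (9/25) = 32/9.

32/9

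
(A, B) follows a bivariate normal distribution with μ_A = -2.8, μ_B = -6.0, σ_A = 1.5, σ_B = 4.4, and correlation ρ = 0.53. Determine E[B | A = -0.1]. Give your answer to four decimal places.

The regression of B on A has slope ρ·σ_B/σ_A and passes through (μ_A, μ_B).
E[B | A=-0.1] = -6.0 + (0.53)·(4.4/1.5)·(-0.1 − (-2.8)) = -6.0 + (1.55467)·(2.7) = -1.8024.

-1.8024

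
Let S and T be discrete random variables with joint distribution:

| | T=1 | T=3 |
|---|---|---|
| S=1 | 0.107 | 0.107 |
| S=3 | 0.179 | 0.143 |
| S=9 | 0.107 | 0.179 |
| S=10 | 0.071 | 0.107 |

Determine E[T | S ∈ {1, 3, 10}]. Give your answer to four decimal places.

2.0000

P(S ∈ {1, 3, 10}) = 0.714.
Σ T·P over the event = 1·(0.107) + 3·(0.107) + 1·(0.179) + 3·(0.143) + 1·(0.071) + 3·(0.107) = 1.428.
E[T | S ∈ {1, 3, 10}] = (1.428) / (0.714) = 2.0000.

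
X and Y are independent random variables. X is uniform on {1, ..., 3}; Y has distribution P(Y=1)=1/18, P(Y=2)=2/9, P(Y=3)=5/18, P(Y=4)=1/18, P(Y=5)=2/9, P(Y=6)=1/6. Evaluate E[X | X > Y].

17/6

P(X > Y) = 1/9.
Summing X·P(x,y) over outcomes with X > Y gives 17/54.
E[X | X > Y] = (17/54) / (1/9) = 17/6.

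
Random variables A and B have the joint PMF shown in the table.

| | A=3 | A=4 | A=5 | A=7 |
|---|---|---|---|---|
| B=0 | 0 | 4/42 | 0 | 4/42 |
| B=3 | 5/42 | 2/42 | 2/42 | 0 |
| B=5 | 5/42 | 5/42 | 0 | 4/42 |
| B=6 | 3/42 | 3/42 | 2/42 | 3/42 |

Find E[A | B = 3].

11/3

P(B = 3) = 3/14.
Σ A·P over the event = 3·(5/42) + 4·(2/42) + 5·(2/42) = 11/14.
E[A | B = 3] = (11/14) / (3/14) = 11/3.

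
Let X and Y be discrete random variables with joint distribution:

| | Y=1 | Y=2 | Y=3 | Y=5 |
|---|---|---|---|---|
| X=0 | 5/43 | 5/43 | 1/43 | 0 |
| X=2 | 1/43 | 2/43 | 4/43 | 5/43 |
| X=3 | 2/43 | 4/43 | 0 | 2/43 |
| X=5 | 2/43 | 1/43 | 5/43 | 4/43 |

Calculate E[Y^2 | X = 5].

P(X = 5) = 12/43.
Σ Y^2·P over the event = 1·(2/43) + 4·(1/43) + 9·(5/43) + 25·(4/43) = 151/43.
E[Y^2 | X = 5] = (151/43) / (12/43) = 151/12.

151/12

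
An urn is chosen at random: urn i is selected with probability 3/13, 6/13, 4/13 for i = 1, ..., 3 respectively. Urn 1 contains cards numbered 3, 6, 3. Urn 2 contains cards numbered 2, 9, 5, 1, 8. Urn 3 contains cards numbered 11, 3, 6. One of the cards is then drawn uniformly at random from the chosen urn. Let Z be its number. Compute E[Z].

206/39

E[Z | urn 1] = (3+6+3)/3 = 4.
E[Z | urn 2] = (2+9+5+1+8)/5 = 5.
E[Z | urn 3] = (11+3+6)/3 = 20/3.
By the law of total expectation,
E[Z] = (3/13)·(4) + (6/13)·(5) + (4/13)·(20/3) = 206/39.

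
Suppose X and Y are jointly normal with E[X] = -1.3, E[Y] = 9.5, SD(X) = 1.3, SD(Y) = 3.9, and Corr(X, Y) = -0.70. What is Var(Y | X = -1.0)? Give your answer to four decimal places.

For a bivariate normal, Var(Y | X=x) = σ_Y²(1 − ρ²).
Var(Y | X=-1.0) = (3.9)²·(1 − (-0.70)²) = 15.21·0.51 = 7.7571.

7.7571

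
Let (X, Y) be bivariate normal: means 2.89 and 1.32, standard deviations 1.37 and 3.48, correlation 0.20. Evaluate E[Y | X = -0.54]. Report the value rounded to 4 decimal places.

For a bivariate normal, E[Y | X=x] = μ_Y + ρ·(σ_Y/σ_X)·(x − μ_X).
E[Y | X=-0.54] = 1.32 + (0.20)·(3.48/1.37)·(-0.54 − (2.89)) = 1.32 + (0.50803)·(-3.43) = -0.4225.

-0.4225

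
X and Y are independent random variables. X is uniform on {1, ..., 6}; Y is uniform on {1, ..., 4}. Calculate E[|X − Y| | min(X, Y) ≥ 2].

P(min(X, Y) ≥ 2) = 5/8.
Summing |X−Y|·P(x,y) over outcomes with min(X, Y) ≥ 2 gives 23/24.
E[|X − Y| | min(X, Y) ≥ 2] = (23/24) / (5/8) = 23/15.

23/15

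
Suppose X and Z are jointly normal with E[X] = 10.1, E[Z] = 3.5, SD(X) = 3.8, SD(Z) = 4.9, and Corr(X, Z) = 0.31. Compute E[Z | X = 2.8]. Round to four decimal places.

E[Z | X=x] = μ_Z + ρ(σ_Z/σ_X)(x − μ_X) for jointly normal variables.
E[Z | X=2.8] = 3.5 + (0.31)·(4.9/3.8)·(2.8 − (10.1)) = 3.5 + (0.39974)·(-7.3) = 0.5819.

0.5819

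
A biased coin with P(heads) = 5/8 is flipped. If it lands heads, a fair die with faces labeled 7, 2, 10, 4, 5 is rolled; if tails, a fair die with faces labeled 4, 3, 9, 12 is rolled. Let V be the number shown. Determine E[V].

E[V | heads] = (7+2+10+4+5)/5 = 28/5.
E[V | tails] = (4+3+9+12)/4 = 7.
E[V] = (5/8)·(28/5) + (3/8)·(7) = 49/8.

49/8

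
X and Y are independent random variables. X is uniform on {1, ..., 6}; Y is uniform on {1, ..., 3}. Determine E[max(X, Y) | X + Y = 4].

Outcomes with X + Y = 4: (1,3), (2,2), (3,1), each with probability 1/18.
E[max(X, Y) | X + Y = 4] = (3 + 2 + 3) / 3 = 8/3.

8/3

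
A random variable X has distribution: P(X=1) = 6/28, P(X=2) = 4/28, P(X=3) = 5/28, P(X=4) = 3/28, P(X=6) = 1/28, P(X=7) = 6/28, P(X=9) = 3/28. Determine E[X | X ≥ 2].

5

P(X ≥ 2) = 11/14.
Σ over the event: 2·1/7 + 3·5/28 + 4·3/28 + 6·1/28 + 7·3/14 + 9·3/28 = 55/14.
E[X | X ≥ 2] = (55/14) / (11/14) = 5.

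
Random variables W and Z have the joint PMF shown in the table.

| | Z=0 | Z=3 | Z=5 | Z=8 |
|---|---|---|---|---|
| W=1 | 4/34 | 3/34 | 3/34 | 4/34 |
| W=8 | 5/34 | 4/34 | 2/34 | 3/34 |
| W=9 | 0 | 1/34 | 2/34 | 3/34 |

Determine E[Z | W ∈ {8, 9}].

83/20

P(W ∈ {8, 9}) = 10/17.
Σ Z·P over the event = 0·(5/34) + 3·(4/34) + 5·(2/34) + 8·(3/34) + 3·(1/34) + 5·(2/34) + 8·(3/34) = 83/34.
E[Z | W ∈ {8, 9}] = (83/34) / (10/17) = 83/20.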